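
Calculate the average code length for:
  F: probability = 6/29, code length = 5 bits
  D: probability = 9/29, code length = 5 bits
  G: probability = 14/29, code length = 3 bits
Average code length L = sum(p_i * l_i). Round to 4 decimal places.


Weighted contributions p_i * l_i:
  F: (6/29) * 5 = 30/29
  D: (9/29) * 5 = 45/29
  G: (14/29) * 3 = 42/29
Sum = (30 + 45 + 42)/29 = 117/29

L = 117/29 = 4.0345 bits/symbol


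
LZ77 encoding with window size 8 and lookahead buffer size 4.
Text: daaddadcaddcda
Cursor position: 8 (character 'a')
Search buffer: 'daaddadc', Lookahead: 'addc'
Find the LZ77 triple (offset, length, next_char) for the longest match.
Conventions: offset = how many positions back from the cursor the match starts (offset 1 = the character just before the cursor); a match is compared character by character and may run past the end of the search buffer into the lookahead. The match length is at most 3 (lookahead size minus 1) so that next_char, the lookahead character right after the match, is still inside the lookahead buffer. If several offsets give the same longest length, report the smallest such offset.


Try each offset into the search buffer:
  offset=1 (pos 7, char 'c'): match length 0
  offset=2 (pos 6, char 'd'): match length 0
  offset=3 (pos 5, char 'a'): match length 2
  offset=4 (pos 4, char 'd'): match length 0
  offset=5 (pos 3, char 'd'): match length 0
  offset=6 (pos 2, char 'a'): match length 3
  offset=7 (pos 1, char 'a'): match length 1
  offset=8 (pos 0, char 'd'): match length 0
Longest match has length 3 at offset 6.
next_char = character at position 8 + 3 = 11 -> 'c'

Best match: offset=6, length=3 (matching 'add' starting at position 2)
LZ77 triple: (6, 3, 'c')


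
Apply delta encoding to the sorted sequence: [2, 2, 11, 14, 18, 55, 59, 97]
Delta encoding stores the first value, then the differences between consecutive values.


First value: 2
Deltas:
  2 - 2 = 0
  11 - 2 = 9
  14 - 11 = 3
  18 - 14 = 4
  55 - 18 = 37
  59 - 55 = 4
  97 - 59 = 38


Delta encoded: [2, 0, 9, 3, 4, 37, 4, 38]


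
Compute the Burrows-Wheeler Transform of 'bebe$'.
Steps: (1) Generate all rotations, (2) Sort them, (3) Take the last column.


Rotations (sorted):
  0: $bebe -> last char: e
  1: be$be -> last char: e
  2: bebe$ -> last char: $
  3: e$beb -> last char: b
  4: ebe$b -> last char: b


BWT = ee$bb


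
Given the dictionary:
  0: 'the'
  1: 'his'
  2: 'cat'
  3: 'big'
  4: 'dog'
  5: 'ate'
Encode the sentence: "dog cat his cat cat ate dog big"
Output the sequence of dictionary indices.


Look up each word in the dictionary:
  'dog' -> 4
  'cat' -> 2
  'his' -> 1
  'cat' -> 2
  'cat' -> 2
  'ate' -> 5
  'dog' -> 4
  'big' -> 3

Encoded: [4, 2, 1, 2, 2, 5, 4, 3]


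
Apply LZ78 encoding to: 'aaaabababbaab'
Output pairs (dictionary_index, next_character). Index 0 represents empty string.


LZ78 encoding steps:
Dictionary: {0: ''}
Step 1: w='' (idx 0), next='a' -> output (0, 'a'), add 'a' as idx 1
Step 2: w='a' (idx 1), next='a' -> output (1, 'a'), add 'aa' as idx 2
Step 3: w='a' (idx 1), next='b' -> output (1, 'b'), add 'ab' as idx 3
Step 4: w='ab' (idx 3), next='a' -> output (3, 'a'), add 'aba' as idx 4
Step 5: w='' (idx 0), next='b' -> output (0, 'b'), add 'b' as idx 5
Step 6: w='b' (idx 5), next='a' -> output (5, 'a'), add 'ba' as idx 6
Step 7: w='ab' (idx 3), end of input -> output (3, '')


Encoded: [(0, 'a'), (1, 'a'), (1, 'b'), (3, 'a'), (0, 'b'), (5, 'a'), (3, '')]


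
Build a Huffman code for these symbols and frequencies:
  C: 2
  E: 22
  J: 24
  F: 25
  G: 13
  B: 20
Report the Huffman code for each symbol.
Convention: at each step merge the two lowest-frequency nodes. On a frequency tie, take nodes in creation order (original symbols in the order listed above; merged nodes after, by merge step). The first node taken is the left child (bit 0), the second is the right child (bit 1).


Huffman tree construction:
Step 1: Merge C(2) + G(13) = 15
Step 2: Merge (C+G)(15) + B(20) = 35
Step 3: Merge E(22) + J(24) = 46
Step 4: Merge F(25) + ((C+G)+B)(35) = 60
Step 5: Merge (E+J)(46) + (F+((C+G)+B))(60) = 106
Read each symbol's code off the tree from the root (left child = 0, right child = 1).

Codes:
  C: 1100 (length 4)
  E: 00 (length 2)
  J: 01 (length 2)
  F: 10 (length 2)
  G: 1101 (length 4)
  B: 111 (length 3)
Average code length: 262/106 = 2.4717 bits/symbol


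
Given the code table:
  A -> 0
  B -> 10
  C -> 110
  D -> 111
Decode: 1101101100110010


Decoding:
110 -> C
110 -> C
110 -> C
0 -> A
110 -> C
0 -> A
10 -> B


Result: CCCACAB


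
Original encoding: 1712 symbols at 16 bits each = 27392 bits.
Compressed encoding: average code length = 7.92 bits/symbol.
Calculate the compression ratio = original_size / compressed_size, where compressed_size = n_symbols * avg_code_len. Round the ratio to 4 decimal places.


original_size = n_symbols * orig_bits = 1712 * 16 = 27392 bits
compressed_size = n_symbols * avg_code_len = 1712 * 7.92 = 13559.04 bits
ratio = original_size / compressed_size = 27392 / 13559.04 = 2.0202

Compression ratio = 2.0202


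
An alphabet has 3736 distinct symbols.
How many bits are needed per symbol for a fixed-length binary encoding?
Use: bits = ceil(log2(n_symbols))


log2(3736) = 11.8673
Bracket: 2^11 = 2048 < 3736 <= 2^12 = 4096
So ceil(log2(3736)) = 12

bits = ceil(log2(3736)) = ceil(11.8673) = 12 bits


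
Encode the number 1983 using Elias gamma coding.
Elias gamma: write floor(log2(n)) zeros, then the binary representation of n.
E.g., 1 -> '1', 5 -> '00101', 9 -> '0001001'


num_bits = floor(log2(1983)) + 1 = 11
leading_zeros = num_bits - 1 = 10
binary(1983) = 11110111111

Elias gamma(1983) = '0000000000' + '11110111111' = 000000000011110111111 (21 bits)


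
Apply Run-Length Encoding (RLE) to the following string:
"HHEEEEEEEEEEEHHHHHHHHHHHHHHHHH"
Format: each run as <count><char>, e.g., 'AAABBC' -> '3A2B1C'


Scanning runs left to right:
  i=0: run of 'H' x 2 -> '2H'
  i=2: run of 'E' x 11 -> '11E'
  i=13: run of 'H' x 17 -> '17H'

RLE = 2H11E17H


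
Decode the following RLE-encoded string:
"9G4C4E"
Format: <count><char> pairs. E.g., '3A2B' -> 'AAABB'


Expanding each <count><char> pair:
  9G -> 'GGGGGGGGG'
  4C -> 'CCCC'
  4E -> 'EEEE'

Decoded = GGGGGGGGGCCCCEEEE


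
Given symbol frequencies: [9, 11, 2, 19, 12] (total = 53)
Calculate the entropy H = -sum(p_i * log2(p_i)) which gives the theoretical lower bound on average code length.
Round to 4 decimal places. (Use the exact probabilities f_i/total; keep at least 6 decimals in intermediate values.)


Per-symbol terms -p_i * log2(p_i) with p_i = f_i/53:
  p = 9/53 = 0.169811: log2(p) = -2.557995, -p*log2(p) = 0.434377
  p = 11/53 = 0.207547: log2(p) = -2.268489, -p*log2(p) = 0.470818
  p = 2/53 = 0.037736: log2(p) = -4.727920, -p*log2(p) = 0.178412
  p = 19/53 = 0.358491: log2(p) = -1.479993, -p*log2(p) = 0.530564
  p = 12/53 = 0.226415: log2(p) = -2.142958, -p*log2(p) = 0.485198
H = 0.434377 + 0.470818 + 0.178412 + 0.530564 + 0.485198 = 2.099369

H = 2.0994 bits/symbol


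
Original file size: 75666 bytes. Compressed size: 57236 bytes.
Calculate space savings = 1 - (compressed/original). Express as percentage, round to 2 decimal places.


ratio = compressed/original = 57236/75666 = 0.75643
savings = 1 - ratio = 1 - 0.75643 = 0.24357
as a percentage: 0.24357 * 100 = 24.36%

Space savings = 1 - 57236/75666 = 24.36%


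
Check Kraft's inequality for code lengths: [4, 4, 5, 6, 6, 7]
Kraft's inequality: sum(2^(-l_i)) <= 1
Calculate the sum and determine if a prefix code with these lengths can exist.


Sum = 2^(-4) + 2^(-4) + 2^(-5) + 2^(-6) + 2^(-6) + 2^(-7)
    = 0.0625 + 0.0625 + 0.03125 + 0.015625 + 0.015625 + 0.0078125
    = 25/128 = 0.1953125
Since 0.1953125 <= 1, Kraft's inequality IS satisfied.
A prefix code with these lengths CAN exist.

Kraft sum = 0.1953125. Satisfied.


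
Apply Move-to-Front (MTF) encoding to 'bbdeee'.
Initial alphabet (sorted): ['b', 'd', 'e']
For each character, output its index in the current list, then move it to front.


MTF encoding:
'b': index 0 in ['b', 'd', 'e'] -> ['b', 'd', 'e']
'b': index 0 in ['b', 'd', 'e'] -> ['b', 'd', 'e']
'd': index 1 in ['b', 'd', 'e'] -> ['d', 'b', 'e']
'e': index 2 in ['d', 'b', 'e'] -> ['e', 'd', 'b']
'e': index 0 in ['e', 'd', 'b'] -> ['e', 'd', 'b']
'e': index 0 in ['e', 'd', 'b'] -> ['e', 'd', 'b']


Output: [0, 0, 1, 2, 0, 0]


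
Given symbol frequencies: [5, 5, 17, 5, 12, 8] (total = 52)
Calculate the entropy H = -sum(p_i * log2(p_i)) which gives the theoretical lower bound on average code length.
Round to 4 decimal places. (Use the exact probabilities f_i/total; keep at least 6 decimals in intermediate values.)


Per-symbol terms -p_i * log2(p_i) with p_i = f_i/52:
  p = 5/52 = 0.096154: log2(p) = -3.378512, -p*log2(p) = 0.324857
  p = 5/52 = 0.096154: log2(p) = -3.378512, -p*log2(p) = 0.324857
  p = 17/52 = 0.326923: log2(p) = -1.612977, -p*log2(p) = 0.527319
  p = 5/52 = 0.096154: log2(p) = -3.378512, -p*log2(p) = 0.324857
  p = 12/52 = 0.230769: log2(p) = -2.115477, -p*log2(p) = 0.488187
  p = 8/52 = 0.153846: log2(p) = -2.700440, -p*log2(p) = 0.415452
H = 0.324857 + 0.324857 + 0.527319 + 0.324857 + 0.488187 + 0.415452 = 2.405529

H = 2.4055 bits/symbol


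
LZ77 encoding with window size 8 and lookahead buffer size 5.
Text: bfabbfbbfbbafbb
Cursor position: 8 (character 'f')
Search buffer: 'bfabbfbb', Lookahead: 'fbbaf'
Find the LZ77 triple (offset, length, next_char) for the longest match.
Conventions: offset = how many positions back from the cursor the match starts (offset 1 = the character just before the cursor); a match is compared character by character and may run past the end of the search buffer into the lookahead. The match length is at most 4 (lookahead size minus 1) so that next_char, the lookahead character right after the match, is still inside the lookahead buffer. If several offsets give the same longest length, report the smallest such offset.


Try each offset into the search buffer:
  offset=1 (pos 7, char 'b'): match length 0
  offset=2 (pos 6, char 'b'): match length 0
  offset=3 (pos 5, char 'f'): match length 3
  offset=4 (pos 4, char 'b'): match length 0
  offset=5 (pos 3, char 'b'): match length 0
  offset=6 (pos 2, char 'a'): match length 0
  offset=7 (pos 1, char 'f'): match length 1
  offset=8 (pos 0, char 'b'): match length 0
Longest match has length 3 at offset 3.
next_char = character at position 8 + 3 = 11 -> 'a'

Best match: offset=3, length=3 (matching 'fbb' starting at position 5)
LZ77 triple: (3, 3, 'a')


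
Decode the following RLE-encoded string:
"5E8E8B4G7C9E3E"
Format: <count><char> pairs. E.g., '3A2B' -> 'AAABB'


Expanding each <count><char> pair:
  5E -> 'EEEEE'
  8E -> 'EEEEEEEE'
  8B -> 'BBBBBBBB'
  4G -> 'GGGG'
  7C -> 'CCCCCCC'
  9E -> 'EEEEEEEEE'
  3E -> 'EEE'

Decoded = EEEEEEEEEEEEEBBBBBBBBGGGGCCCCCCCEEEEEEEEEEEE


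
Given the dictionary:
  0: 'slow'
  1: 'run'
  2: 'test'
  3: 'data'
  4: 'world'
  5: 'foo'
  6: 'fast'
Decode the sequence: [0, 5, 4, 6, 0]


Look up each index in the dictionary:
  0 -> 'slow'
  5 -> 'foo'
  4 -> 'world'
  6 -> 'fast'
  0 -> 'slow'

Decoded: "slow foo world fast slow"


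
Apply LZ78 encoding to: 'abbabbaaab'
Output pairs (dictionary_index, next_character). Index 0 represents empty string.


LZ78 encoding steps:
Dictionary: {0: ''}
Step 1: w='' (idx 0), next='a' -> output (0, 'a'), add 'a' as idx 1
Step 2: w='' (idx 0), next='b' -> output (0, 'b'), add 'b' as idx 2
Step 3: w='b' (idx 2), next='a' -> output (2, 'a'), add 'ba' as idx 3
Step 4: w='b' (idx 2), next='b' -> output (2, 'b'), add 'bb' as idx 4
Step 5: w='a' (idx 1), next='a' -> output (1, 'a'), add 'aa' as idx 5
Step 6: w='a' (idx 1), next='b' -> output (1, 'b'), add 'ab' as idx 6


Encoded: [(0, 'a'), (0, 'b'), (2, 'a'), (2, 'b'), (1, 'a'), (1, 'b')]


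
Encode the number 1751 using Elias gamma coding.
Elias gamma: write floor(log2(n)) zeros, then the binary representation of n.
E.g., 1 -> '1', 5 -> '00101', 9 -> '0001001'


num_bits = floor(log2(1751)) + 1 = 11
leading_zeros = num_bits - 1 = 10
binary(1751) = 11011010111

Elias gamma(1751) = '0000000000' + '11011010111' = 000000000011011010111 (21 bits)


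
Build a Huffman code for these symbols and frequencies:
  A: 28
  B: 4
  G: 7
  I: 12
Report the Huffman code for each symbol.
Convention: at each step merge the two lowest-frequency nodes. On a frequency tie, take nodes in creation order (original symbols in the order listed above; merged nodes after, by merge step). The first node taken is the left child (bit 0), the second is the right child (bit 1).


Huffman tree construction:
Step 1: Merge B(4) + G(7) = 11
Step 2: Merge (B+G)(11) + I(12) = 23
Step 3: Merge ((B+G)+I)(23) + A(28) = 51
Read each symbol's code off the tree from the root (left child = 0, right child = 1).

Codes:
  A: 1 (length 1)
  B: 000 (length 3)
  G: 001 (length 3)
  I: 01 (length 2)
Average code length: 85/51 = 1.6667 bits/symbol


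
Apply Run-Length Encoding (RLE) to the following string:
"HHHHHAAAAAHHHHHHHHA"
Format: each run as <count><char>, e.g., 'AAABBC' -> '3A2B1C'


Scanning runs left to right:
  i=0: run of 'H' x 5 -> '5H'
  i=5: run of 'A' x 5 -> '5A'
  i=10: run of 'H' x 8 -> '8H'
  i=18: run of 'A' x 1 -> '1A'

RLE = 5H5A8H1A


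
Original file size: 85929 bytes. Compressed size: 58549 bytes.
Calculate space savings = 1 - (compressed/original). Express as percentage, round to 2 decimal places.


ratio = compressed/original = 58549/85929 = 0.681365
savings = 1 - ratio = 1 - 0.681365 = 0.318635
as a percentage: 0.318635 * 100 = 31.86%

Space savings = 1 - 58549/85929 = 31.86%


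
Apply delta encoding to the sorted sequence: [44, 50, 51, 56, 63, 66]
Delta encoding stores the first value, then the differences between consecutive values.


First value: 44
Deltas:
  50 - 44 = 6
  51 - 50 = 1
  56 - 51 = 5
  63 - 56 = 7
  66 - 63 = 3


Delta encoded: [44, 6, 1, 5, 7, 3]


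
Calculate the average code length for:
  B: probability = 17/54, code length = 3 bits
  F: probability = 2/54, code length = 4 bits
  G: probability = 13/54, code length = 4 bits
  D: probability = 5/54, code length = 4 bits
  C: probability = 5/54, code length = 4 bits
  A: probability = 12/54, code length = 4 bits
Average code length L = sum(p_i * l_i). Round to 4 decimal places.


Weighted contributions p_i * l_i:
  B: (17/54) * 3 = 51/54
  F: (2/54) * 4 = 8/54
  G: (13/54) * 4 = 52/54
  D: (5/54) * 4 = 20/54
  C: (5/54) * 4 = 20/54
  A: (12/54) * 4 = 48/54
Sum = (51 + 8 + 52 + 20 + 20 + 48)/54 = 199/54

L = 199/54 = 3.6852 bits/symbol


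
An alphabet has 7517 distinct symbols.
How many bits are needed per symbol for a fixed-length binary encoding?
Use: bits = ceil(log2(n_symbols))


log2(7517) = 12.8759
Bracket: 2^12 = 4096 < 7517 <= 2^13 = 8192
So ceil(log2(7517)) = 13

bits = ceil(log2(7517)) = ceil(12.8759) = 13 bits


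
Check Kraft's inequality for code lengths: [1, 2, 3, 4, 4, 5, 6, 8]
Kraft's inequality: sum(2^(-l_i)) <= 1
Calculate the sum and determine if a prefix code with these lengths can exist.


Sum = 2^(-1) + 2^(-2) + 2^(-3) + 2^(-4) + 2^(-4) + 2^(-5) + 2^(-6) + 2^(-8)
    = 0.5 + 0.25 + 0.125 + 0.0625 + 0.0625 + 0.03125 + 0.015625 + 0.00390625
    = 269/256 = 1.05078125
Since 1.05078125 > 1, Kraft's inequality is NOT satisfied.
A prefix code with these lengths CANNOT exist.

Kraft sum = 1.05078125. Not satisfied.


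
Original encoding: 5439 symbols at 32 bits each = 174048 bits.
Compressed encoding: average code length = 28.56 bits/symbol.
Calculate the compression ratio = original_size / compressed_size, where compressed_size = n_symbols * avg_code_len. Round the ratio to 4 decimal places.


original_size = n_symbols * orig_bits = 5439 * 32 = 174048 bits
compressed_size = n_symbols * avg_code_len = 5439 * 28.56 = 155337.84 bits
ratio = original_size / compressed_size = 174048 / 155337.84 = 1.1204

Compression ratio = 1.1204


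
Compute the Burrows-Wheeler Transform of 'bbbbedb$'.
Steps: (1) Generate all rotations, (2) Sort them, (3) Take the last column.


Rotations (sorted):
  0: $bbbbedb -> last char: b
  1: b$bbbbed -> last char: d
  2: bbbbedb$ -> last char: $
  3: bbbedb$b -> last char: b
  4: bbedb$bb -> last char: b
  5: bedb$bbb -> last char: b
  6: db$bbbbe -> last char: e
  7: edb$bbbb -> last char: b


BWT = bd$bbbeb


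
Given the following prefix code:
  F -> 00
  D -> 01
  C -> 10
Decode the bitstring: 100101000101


Decoding step by step:
Bits 10 -> C
Bits 01 -> D
Bits 01 -> D
Bits 00 -> F
Bits 01 -> D
Bits 01 -> D


Decoded message: CDDFDD


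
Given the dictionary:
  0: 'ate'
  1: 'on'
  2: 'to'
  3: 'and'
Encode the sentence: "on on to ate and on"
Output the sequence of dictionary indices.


Look up each word in the dictionary:
  'on' -> 1
  'on' -> 1
  'to' -> 2
  'ate' -> 0
  'and' -> 3
  'on' -> 1

Encoded: [1, 1, 2, 0, 3, 1]


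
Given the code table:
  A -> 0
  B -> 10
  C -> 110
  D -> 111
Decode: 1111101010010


Decoding:
111 -> D
110 -> C
10 -> B
10 -> B
0 -> A
10 -> B


Result: DCBBAB


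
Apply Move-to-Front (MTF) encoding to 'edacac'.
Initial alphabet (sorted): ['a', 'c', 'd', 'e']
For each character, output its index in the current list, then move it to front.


MTF encoding:
'e': index 3 in ['a', 'c', 'd', 'e'] -> ['e', 'a', 'c', 'd']
'd': index 3 in ['e', 'a', 'c', 'd'] -> ['d', 'e', 'a', 'c']
'a': index 2 in ['d', 'e', 'a', 'c'] -> ['a', 'd', 'e', 'c']
'c': index 3 in ['a', 'd', 'e', 'c'] -> ['c', 'a', 'd', 'e']
'a': index 1 in ['c', 'a', 'd', 'e'] -> ['a', 'c', 'd', 'e']
'c': index 1 in ['a', 'c', 'd', 'e'] -> ['c', 'a', 'd', 'e']


Output: [3, 3, 2, 3, 1, 1]


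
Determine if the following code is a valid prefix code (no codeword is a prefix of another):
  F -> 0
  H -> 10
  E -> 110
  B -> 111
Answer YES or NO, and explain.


Checking each pair (does one codeword prefix another?):
  F='0' vs H='10': no prefix
  F='0' vs E='110': no prefix
  F='0' vs B='111': no prefix
  H='10' vs F='0': no prefix
  H='10' vs E='110': no prefix
  H='10' vs B='111': no prefix
  E='110' vs F='0': no prefix
  E='110' vs H='10': no prefix
  E='110' vs B='111': no prefix
  B='111' vs F='0': no prefix
  B='111' vs H='10': no prefix
  B='111' vs E='110': no prefix
No violation found over all pairs.

YES -- this is a valid prefix code. No codeword is a prefix of any other codeword.


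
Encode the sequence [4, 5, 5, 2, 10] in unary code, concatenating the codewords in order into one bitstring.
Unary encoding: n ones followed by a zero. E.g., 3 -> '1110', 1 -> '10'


Encode each number as n ones followed by a terminating 0:
  4 -> 11110 (5 bits)
  5 -> 111110 (6 bits)
  5 -> 111110 (6 bits)
  2 -> 110 (3 bits)
  10 -> 11111111110 (11 bits)
Total length = 5 + 6 + 6 + 3 + 11 = 31 bits.

Unary([4, 5, 5, 2, 10]) = 1111011111011111011011111111110 (31 bits)


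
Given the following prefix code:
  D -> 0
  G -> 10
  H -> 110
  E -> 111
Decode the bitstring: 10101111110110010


Decoding step by step:
Bits 10 -> G
Bits 10 -> G
Bits 111 -> E
Bits 111 -> E
Bits 0 -> D
Bits 110 -> H
Bits 0 -> D
Bits 10 -> G


Decoded message: GGEEDHDG


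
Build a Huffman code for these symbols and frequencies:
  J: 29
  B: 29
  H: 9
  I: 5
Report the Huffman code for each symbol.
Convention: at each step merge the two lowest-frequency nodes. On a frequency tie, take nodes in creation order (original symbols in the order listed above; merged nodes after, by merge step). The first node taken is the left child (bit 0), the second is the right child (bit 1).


Huffman tree construction:
Step 1: Merge I(5) + H(9) = 14
Step 2: Merge (I+H)(14) + J(29) = 43
Step 3: Merge B(29) + ((I+H)+J)(43) = 72
Read each symbol's code off the tree from the root (left child = 0, right child = 1).

Codes:
  J: 11 (length 2)
  B: 0 (length 1)
  H: 101 (length 3)
  I: 100 (length 3)
Average code length: 129/72 = 1.7917 bits/symbol


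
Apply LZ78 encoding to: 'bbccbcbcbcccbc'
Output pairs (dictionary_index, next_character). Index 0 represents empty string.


LZ78 encoding steps:
Dictionary: {0: ''}
Step 1: w='' (idx 0), next='b' -> output (0, 'b'), add 'b' as idx 1
Step 2: w='b' (idx 1), next='c' -> output (1, 'c'), add 'bc' as idx 2
Step 3: w='' (idx 0), next='c' -> output (0, 'c'), add 'c' as idx 3
Step 4: w='bc' (idx 2), next='b' -> output (2, 'b'), add 'bcb' as idx 4
Step 5: w='c' (idx 3), next='b' -> output (3, 'b'), add 'cb' as idx 5
Step 6: w='c' (idx 3), next='c' -> output (3, 'c'), add 'cc' as idx 6
Step 7: w='cb' (idx 5), next='c' -> output (5, 'c'), add 'cbc' as idx 7


Encoded: [(0, 'b'), (1, 'c'), (0, 'c'), (2, 'b'), (3, 'b'), (3, 'c'), (5, 'c')]


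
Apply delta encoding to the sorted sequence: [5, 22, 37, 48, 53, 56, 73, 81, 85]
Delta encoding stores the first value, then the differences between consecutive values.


First value: 5
Deltas:
  22 - 5 = 17
  37 - 22 = 15
  48 - 37 = 11
  53 - 48 = 5
  56 - 53 = 3
  73 - 56 = 17
  81 - 73 = 8
  85 - 81 = 4


Delta encoded: [5, 17, 15, 11, 5, 3, 17, 8, 4]


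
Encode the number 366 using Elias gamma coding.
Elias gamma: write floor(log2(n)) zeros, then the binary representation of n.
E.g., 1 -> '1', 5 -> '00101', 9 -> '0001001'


num_bits = floor(log2(366)) + 1 = 9
leading_zeros = num_bits - 1 = 8
binary(366) = 101101110

Elias gamma(366) = '00000000' + '101101110' = 00000000101101110 (17 bits)


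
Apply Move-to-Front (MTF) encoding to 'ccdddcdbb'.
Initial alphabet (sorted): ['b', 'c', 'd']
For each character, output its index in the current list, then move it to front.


MTF encoding:
'c': index 1 in ['b', 'c', 'd'] -> ['c', 'b', 'd']
'c': index 0 in ['c', 'b', 'd'] -> ['c', 'b', 'd']
'd': index 2 in ['c', 'b', 'd'] -> ['d', 'c', 'b']
'd': index 0 in ['d', 'c', 'b'] -> ['d', 'c', 'b']
'd': index 0 in ['d', 'c', 'b'] -> ['d', 'c', 'b']
'c': index 1 in ['d', 'c', 'b'] -> ['c', 'd', 'b']
'd': index 1 in ['c', 'd', 'b'] -> ['d', 'c', 'b']
'b': index 2 in ['d', 'c', 'b'] -> ['b', 'd', 'c']
'b': index 0 in ['b', 'd', 'c'] -> ['b', 'd', 'c']


Output: [1, 0, 2, 0, 0, 1, 1, 2, 0]


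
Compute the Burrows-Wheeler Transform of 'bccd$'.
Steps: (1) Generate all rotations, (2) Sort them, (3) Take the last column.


Rotations (sorted):
  0: $bccd -> last char: d
  1: bccd$ -> last char: $
  2: ccd$b -> last char: b
  3: cd$bc -> last char: c
  4: d$bcc -> last char: c


BWT = d$bcc


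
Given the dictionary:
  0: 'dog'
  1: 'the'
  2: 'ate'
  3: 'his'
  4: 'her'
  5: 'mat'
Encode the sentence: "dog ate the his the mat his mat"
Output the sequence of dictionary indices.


Look up each word in the dictionary:
  'dog' -> 0
  'ate' -> 2
  'the' -> 1
  'his' -> 3
  'the' -> 1
  'mat' -> 5
  'his' -> 3
  'mat' -> 5

Encoded: [0, 2, 1, 3, 1, 5, 3, 5]


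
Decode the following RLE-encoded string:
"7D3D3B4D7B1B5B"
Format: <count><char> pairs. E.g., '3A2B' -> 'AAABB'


Expanding each <count><char> pair:
  7D -> 'DDDDDDD'
  3D -> 'DDD'
  3B -> 'BBB'
  4D -> 'DDDD'
  7B -> 'BBBBBBB'
  1B -> 'B'
  5B -> 'BBBBB'

Decoded = DDDDDDDDDDBBBDDDDBBBBBBBBBBBBB


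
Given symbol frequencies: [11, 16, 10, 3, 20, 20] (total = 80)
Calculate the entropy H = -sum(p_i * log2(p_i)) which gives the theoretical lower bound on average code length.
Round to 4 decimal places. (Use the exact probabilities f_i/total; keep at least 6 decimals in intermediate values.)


Per-symbol terms -p_i * log2(p_i) with p_i = f_i/80:
  p = 11/80 = 0.137500: log2(p) = -2.862496, -p*log2(p) = 0.393593
  p = 16/80 = 0.200000: log2(p) = -2.321928, -p*log2(p) = 0.464386
  p = 10/80 = 0.125000: log2(p) = -3.000000, -p*log2(p) = 0.375000
  p = 3/80 = 0.037500: log2(p) = -4.736966, -p*log2(p) = 0.177636
  p = 20/80 = 0.250000: log2(p) = -2.000000, -p*log2(p) = 0.500000
  p = 20/80 = 0.250000: log2(p) = -2.000000, -p*log2(p) = 0.500000
H = 0.393593 + 0.464386 + 0.375000 + 0.177636 + 0.500000 + 0.500000 = 2.410615

H = 2.4106 bits/symbol


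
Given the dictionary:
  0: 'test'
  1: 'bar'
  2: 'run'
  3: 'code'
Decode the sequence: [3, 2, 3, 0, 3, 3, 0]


Look up each index in the dictionary:
  3 -> 'code'
  2 -> 'run'
  3 -> 'code'
  0 -> 'test'
  3 -> 'code'
  3 -> 'code'
  0 -> 'test'

Decoded: "code run code test code code test"


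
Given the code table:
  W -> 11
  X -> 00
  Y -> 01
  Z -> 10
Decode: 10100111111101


Decoding:
10 -> Z
10 -> Z
01 -> Y
11 -> W
11 -> W
11 -> W
01 -> Y


Result: ZZYWWWY


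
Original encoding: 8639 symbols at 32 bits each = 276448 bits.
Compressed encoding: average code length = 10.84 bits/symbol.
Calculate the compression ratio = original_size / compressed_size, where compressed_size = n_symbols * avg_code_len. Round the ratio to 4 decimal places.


original_size = n_symbols * orig_bits = 8639 * 32 = 276448 bits
compressed_size = n_symbols * avg_code_len = 8639 * 10.84 = 93646.76 bits
ratio = original_size / compressed_size = 276448 / 93646.76 = 2.952

Compression ratio = 2.952


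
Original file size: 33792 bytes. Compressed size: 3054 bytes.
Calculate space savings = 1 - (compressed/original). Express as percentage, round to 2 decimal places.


ratio = compressed/original = 3054/33792 = 0.090376
savings = 1 - ratio = 1 - 0.090376 = 0.909624
as a percentage: 0.909624 * 100 = 90.96%

Space savings = 1 - 3054/33792 = 90.96%


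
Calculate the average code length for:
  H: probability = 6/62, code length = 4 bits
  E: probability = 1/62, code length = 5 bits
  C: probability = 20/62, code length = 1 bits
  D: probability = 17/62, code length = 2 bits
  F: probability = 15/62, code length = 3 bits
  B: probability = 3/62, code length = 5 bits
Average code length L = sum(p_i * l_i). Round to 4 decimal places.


Weighted contributions p_i * l_i:
  H: (6/62) * 4 = 24/62
  E: (1/62) * 5 = 5/62
  C: (20/62) * 1 = 20/62
  D: (17/62) * 2 = 34/62
  F: (15/62) * 3 = 45/62
  B: (3/62) * 5 = 15/62
Sum = (24 + 5 + 20 + 34 + 45 + 15)/62 = 143/62

L = 143/62 = 2.3065 bits/symbol


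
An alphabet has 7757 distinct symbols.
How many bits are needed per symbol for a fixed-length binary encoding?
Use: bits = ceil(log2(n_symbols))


log2(7757) = 12.9213
Bracket: 2^12 = 4096 < 7757 <= 2^13 = 8192
So ceil(log2(7757)) = 13

bits = ceil(log2(7757)) = ceil(12.9213) = 13 bits


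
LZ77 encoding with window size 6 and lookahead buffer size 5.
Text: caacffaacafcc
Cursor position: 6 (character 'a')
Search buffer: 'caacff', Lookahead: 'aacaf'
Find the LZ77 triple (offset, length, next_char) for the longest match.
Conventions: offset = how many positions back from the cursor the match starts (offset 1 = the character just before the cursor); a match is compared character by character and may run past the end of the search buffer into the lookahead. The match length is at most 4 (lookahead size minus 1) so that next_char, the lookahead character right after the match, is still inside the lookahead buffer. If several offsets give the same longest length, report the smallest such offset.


Try each offset into the search buffer:
  offset=1 (pos 5, char 'f'): match length 0
  offset=2 (pos 4, char 'f'): match length 0
  offset=3 (pos 3, char 'c'): match length 0
  offset=4 (pos 2, char 'a'): match length 1
  offset=5 (pos 1, char 'a'): match length 3
  offset=6 (pos 0, char 'c'): match length 0
Longest match has length 3 at offset 5.
next_char = character at position 6 + 3 = 9 -> 'a'

Best match: offset=5, length=3 (matching 'aac' starting at position 1)
LZ77 triple: (5, 3, 'a')


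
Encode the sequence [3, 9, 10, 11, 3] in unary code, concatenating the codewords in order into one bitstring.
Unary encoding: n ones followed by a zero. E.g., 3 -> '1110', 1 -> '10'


Encode each number as n ones followed by a terminating 0:
  3 -> 1110 (4 bits)
  9 -> 1111111110 (10 bits)
  10 -> 11111111110 (11 bits)
  11 -> 111111111110 (12 bits)
  3 -> 1110 (4 bits)
Total length = 4 + 10 + 11 + 12 + 4 = 41 bits.

Unary([3, 9, 10, 11, 3]) = 11101111111110111111111101111111111101110 (41 bits)


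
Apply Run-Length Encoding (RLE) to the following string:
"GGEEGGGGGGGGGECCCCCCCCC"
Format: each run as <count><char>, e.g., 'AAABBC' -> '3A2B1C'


Scanning runs left to right:
  i=0: run of 'G' x 2 -> '2G'
  i=2: run of 'E' x 2 -> '2E'
  i=4: run of 'G' x 9 -> '9G'
  i=13: run of 'E' x 1 -> '1E'
  i=14: run of 'C' x 9 -> '9C'

RLE = 2G2E9G1E9C


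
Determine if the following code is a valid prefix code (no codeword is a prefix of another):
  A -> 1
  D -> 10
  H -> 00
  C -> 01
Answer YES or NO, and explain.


Checking each pair (does one codeword prefix another?):
  A='1' vs D='10': prefix -- VIOLATION

NO -- this is NOT a valid prefix code. A (1) is a prefix of D (10).


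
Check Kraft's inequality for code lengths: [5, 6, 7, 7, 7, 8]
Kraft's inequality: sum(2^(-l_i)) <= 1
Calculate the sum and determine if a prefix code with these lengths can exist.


Sum = 2^(-5) + 2^(-6) + 2^(-7) + 2^(-7) + 2^(-7) + 2^(-8)
    = 0.03125 + 0.015625 + 0.0078125 + 0.0078125 + 0.0078125 + 0.00390625
    = 19/256 = 0.07421875
Since 0.07421875 <= 1, Kraft's inequality IS satisfied.
A prefix code with these lengths CAN exist.

Kraft sum = 0.07421875. Satisfied.


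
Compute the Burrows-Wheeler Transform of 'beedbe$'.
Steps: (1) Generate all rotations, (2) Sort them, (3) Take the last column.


Rotations (sorted):
  0: $beedbe -> last char: e
  1: be$beed -> last char: d
  2: beedbe$ -> last char: $
  3: dbe$bee -> last char: e
  4: e$beedb -> last char: b
  5: edbe$be -> last char: e
  6: eedbe$b -> last char: b


BWT = ed$ebeb


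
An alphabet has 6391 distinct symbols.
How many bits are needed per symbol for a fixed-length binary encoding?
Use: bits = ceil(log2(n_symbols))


log2(6391) = 12.6418
Bracket: 2^12 = 4096 < 6391 <= 2^13 = 8192
So ceil(log2(6391)) = 13

bits = ceil(log2(6391)) = ceil(12.6418) = 13 bits


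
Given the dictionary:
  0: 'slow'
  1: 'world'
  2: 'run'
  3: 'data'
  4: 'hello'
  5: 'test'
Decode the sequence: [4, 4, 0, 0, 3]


Look up each index in the dictionary:
  4 -> 'hello'
  4 -> 'hello'
  0 -> 'slow'
  0 -> 'slow'
  3 -> 'data'

Decoded: "hello hello slow slow data"


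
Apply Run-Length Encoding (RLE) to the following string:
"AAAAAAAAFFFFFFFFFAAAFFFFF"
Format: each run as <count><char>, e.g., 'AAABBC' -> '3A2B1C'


Scanning runs left to right:
  i=0: run of 'A' x 8 -> '8A'
  i=8: run of 'F' x 9 -> '9F'
  i=17: run of 'A' x 3 -> '3A'
  i=20: run of 'F' x 5 -> '5F'

RLE = 8A9F3A5F


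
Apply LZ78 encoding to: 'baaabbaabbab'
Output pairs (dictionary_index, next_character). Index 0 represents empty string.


LZ78 encoding steps:
Dictionary: {0: ''}
Step 1: w='' (idx 0), next='b' -> output (0, 'b'), add 'b' as idx 1
Step 2: w='' (idx 0), next='a' -> output (0, 'a'), add 'a' as idx 2
Step 3: w='a' (idx 2), next='a' -> output (2, 'a'), add 'aa' as idx 3
Step 4: w='b' (idx 1), next='b' -> output (1, 'b'), add 'bb' as idx 4
Step 5: w='aa' (idx 3), next='b' -> output (3, 'b'), add 'aab' as idx 5
Step 6: w='b' (idx 1), next='a' -> output (1, 'a'), add 'ba' as idx 6
Step 7: w='b' (idx 1), end of input -> output (1, '')


Encoded: [(0, 'b'), (0, 'a'), (2, 'a'), (1, 'b'), (3, 'b'), (1, 'a'), (1, '')]


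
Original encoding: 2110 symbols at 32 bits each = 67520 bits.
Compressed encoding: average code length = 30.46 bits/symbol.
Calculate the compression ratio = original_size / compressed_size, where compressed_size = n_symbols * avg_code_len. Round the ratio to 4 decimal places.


original_size = n_symbols * orig_bits = 2110 * 32 = 67520 bits
compressed_size = n_symbols * avg_code_len = 2110 * 30.46 = 64270.6 bits
ratio = original_size / compressed_size = 67520 / 64270.6 = 1.0506

Compression ratio = 1.0506


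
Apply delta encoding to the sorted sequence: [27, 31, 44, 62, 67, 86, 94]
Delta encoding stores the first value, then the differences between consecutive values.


First value: 27
Deltas:
  31 - 27 = 4
  44 - 31 = 13
  62 - 44 = 18
  67 - 62 = 5
  86 - 67 = 19
  94 - 86 = 8


Delta encoded: [27, 4, 13, 18, 5, 19, 8]


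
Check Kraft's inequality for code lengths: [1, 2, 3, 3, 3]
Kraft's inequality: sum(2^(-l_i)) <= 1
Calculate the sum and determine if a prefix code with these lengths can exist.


Sum = 2^(-1) + 2^(-2) + 2^(-3) + 2^(-3) + 2^(-3)
    = 0.5 + 0.25 + 0.125 + 0.125 + 0.125
    = 9/8 = 1.125
Since 1.125 > 1, Kraft's inequality is NOT satisfied.
A prefix code with these lengths CANNOT exist.

Kraft sum = 1.125. Not satisfied.


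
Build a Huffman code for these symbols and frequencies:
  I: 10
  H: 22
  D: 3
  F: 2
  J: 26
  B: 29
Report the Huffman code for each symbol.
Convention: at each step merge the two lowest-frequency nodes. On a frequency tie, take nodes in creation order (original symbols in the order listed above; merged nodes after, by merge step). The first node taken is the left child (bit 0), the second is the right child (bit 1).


Huffman tree construction:
Step 1: Merge F(2) + D(3) = 5
Step 2: Merge (F+D)(5) + I(10) = 15
Step 3: Merge ((F+D)+I)(15) + H(22) = 37
Step 4: Merge J(26) + B(29) = 55
Step 5: Merge (((F+D)+I)+H)(37) + (J+B)(55) = 92
Read each symbol's code off the tree from the root (left child = 0, right child = 1).

Codes:
  I: 001 (length 3)
  H: 01 (length 2)
  D: 0001 (length 4)
  F: 0000 (length 4)
  J: 10 (length 2)
  B: 11 (length 2)
Average code length: 204/92 = 2.2174 bits/symbol


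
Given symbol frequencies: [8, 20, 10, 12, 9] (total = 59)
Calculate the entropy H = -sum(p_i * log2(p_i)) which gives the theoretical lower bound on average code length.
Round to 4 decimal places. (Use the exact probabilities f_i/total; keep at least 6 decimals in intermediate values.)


Per-symbol terms -p_i * log2(p_i) with p_i = f_i/59:
  p = 8/59 = 0.135593: log2(p) = -2.882643, -p*log2(p) = 0.390867
  p = 20/59 = 0.338983: log2(p) = -1.560715, -p*log2(p) = 0.529056
  p = 10/59 = 0.169492: log2(p) = -2.560715, -p*log2(p) = 0.434019
  p = 12/59 = 0.203390: log2(p) = -2.297681, -p*log2(p) = 0.467325
  p = 9/59 = 0.152542: log2(p) = -2.712718, -p*log2(p) = 0.413804
H = 0.390867 + 0.529056 + 0.434019 + 0.467325 + 0.413804 = 2.235071

H = 2.2351 bits/symbol


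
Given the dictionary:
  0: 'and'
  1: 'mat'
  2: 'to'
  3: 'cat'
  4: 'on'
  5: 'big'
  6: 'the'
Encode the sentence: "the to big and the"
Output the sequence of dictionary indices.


Look up each word in the dictionary:
  'the' -> 6
  'to' -> 2
  'big' -> 5
  'and' -> 0
  'the' -> 6

Encoded: [6, 2, 5, 0, 6]


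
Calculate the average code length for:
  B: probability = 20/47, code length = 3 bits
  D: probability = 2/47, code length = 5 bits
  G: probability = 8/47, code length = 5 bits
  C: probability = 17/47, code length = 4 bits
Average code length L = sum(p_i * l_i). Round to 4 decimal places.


Weighted contributions p_i * l_i:
  B: (20/47) * 3 = 60/47
  D: (2/47) * 5 = 10/47
  G: (8/47) * 5 = 40/47
  C: (17/47) * 4 = 68/47
Sum = (60 + 10 + 40 + 68)/47 = 178/47

L = 178/47 = 3.7872 bits/symbol


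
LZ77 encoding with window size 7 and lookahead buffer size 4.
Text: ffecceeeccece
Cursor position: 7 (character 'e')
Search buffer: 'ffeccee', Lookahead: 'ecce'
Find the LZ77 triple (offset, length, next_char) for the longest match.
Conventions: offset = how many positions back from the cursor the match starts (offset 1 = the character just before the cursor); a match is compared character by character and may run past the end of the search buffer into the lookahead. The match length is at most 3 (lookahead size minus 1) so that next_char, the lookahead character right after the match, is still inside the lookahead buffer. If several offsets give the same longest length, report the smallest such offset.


Try each offset into the search buffer:
  offset=1 (pos 6, char 'e'): match length 1
  offset=2 (pos 5, char 'e'): match length 1
  offset=3 (pos 4, char 'c'): match length 0
  offset=4 (pos 3, char 'c'): match length 0
  offset=5 (pos 2, char 'e'): match length 3
  offset=6 (pos 1, char 'f'): match length 0
  offset=7 (pos 0, char 'f'): match length 0
Longest match has length 3 at offset 5.
next_char = character at position 7 + 3 = 10 -> 'e'

Best match: offset=5, length=3 (matching 'ecc' starting at position 2)
LZ77 triple: (5, 3, 'e')


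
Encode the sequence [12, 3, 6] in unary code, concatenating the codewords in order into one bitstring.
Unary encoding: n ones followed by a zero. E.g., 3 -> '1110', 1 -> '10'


Encode each number as n ones followed by a terminating 0:
  12 -> 1111111111110 (13 bits)
  3 -> 1110 (4 bits)
  6 -> 1111110 (7 bits)
Total length = 13 + 4 + 7 = 24 bits.

Unary([12, 3, 6]) = 111111111111011101111110 (24 bits)


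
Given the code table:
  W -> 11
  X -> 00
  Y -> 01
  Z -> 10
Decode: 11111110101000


Decoding:
11 -> W
11 -> W
11 -> W
10 -> Z
10 -> Z
10 -> Z
00 -> X


Result: WWWZZZX


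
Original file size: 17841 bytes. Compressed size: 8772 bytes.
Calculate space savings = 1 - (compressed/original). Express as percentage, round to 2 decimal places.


ratio = compressed/original = 8772/17841 = 0.491676
savings = 1 - ratio = 1 - 0.491676 = 0.508324
as a percentage: 0.508324 * 100 = 50.83%

Space savings = 1 - 8772/17841 = 50.83%


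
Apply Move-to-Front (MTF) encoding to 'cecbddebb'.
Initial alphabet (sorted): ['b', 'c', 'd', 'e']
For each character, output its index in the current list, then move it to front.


MTF encoding:
'c': index 1 in ['b', 'c', 'd', 'e'] -> ['c', 'b', 'd', 'e']
'e': index 3 in ['c', 'b', 'd', 'e'] -> ['e', 'c', 'b', 'd']
'c': index 1 in ['e', 'c', 'b', 'd'] -> ['c', 'e', 'b', 'd']
'b': index 2 in ['c', 'e', 'b', 'd'] -> ['b', 'c', 'e', 'd']
'd': index 3 in ['b', 'c', 'e', 'd'] -> ['d', 'b', 'c', 'e']
'd': index 0 in ['d', 'b', 'c', 'e'] -> ['d', 'b', 'c', 'e']
'e': index 3 in ['d', 'b', 'c', 'e'] -> ['e', 'd', 'b', 'c']
'b': index 2 in ['e', 'd', 'b', 'c'] -> ['b', 'e', 'd', 'c']
'b': index 0 in ['b', 'e', 'd', 'c'] -> ['b', 'e', 'd', 'c']


Output: [1, 3, 1, 2, 3, 0, 3, 2, 0]


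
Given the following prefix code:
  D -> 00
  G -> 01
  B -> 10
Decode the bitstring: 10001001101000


Decoding step by step:
Bits 10 -> B
Bits 00 -> D
Bits 10 -> B
Bits 01 -> G
Bits 10 -> B
Bits 10 -> B
Bits 00 -> D


Decoded message: BDBGBBD


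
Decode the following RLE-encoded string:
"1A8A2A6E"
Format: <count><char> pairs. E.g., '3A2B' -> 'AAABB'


Expanding each <count><char> pair:
  1A -> 'A'
  8A -> 'AAAAAAAA'
  2A -> 'AA'
  6E -> 'EEEEEE'

Decoded = AAAAAAAAAAAEEEEEE


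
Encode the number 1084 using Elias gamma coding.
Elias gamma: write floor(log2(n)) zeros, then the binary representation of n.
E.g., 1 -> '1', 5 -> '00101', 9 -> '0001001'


num_bits = floor(log2(1084)) + 1 = 11
leading_zeros = num_bits - 1 = 10
binary(1084) = 10000111100

Elias gamma(1084) = '0000000000' + '10000111100' = 000000000010000111100 (21 bits)


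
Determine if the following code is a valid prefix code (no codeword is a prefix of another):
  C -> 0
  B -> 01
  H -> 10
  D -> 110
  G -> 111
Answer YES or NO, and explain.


Checking each pair (does one codeword prefix another?):
  C='0' vs B='01': prefix -- VIOLATION

NO -- this is NOT a valid prefix code. C (0) is a prefix of B (01).


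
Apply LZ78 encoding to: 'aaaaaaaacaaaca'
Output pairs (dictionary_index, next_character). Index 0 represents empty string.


LZ78 encoding steps:
Dictionary: {0: ''}
Step 1: w='' (idx 0), next='a' -> output (0, 'a'), add 'a' as idx 1
Step 2: w='a' (idx 1), next='a' -> output (1, 'a'), add 'aa' as idx 2
Step 3: w='aa' (idx 2), next='a' -> output (2, 'a'), add 'aaa' as idx 3
Step 4: w='aa' (idx 2), next='c' -> output (2, 'c'), add 'aac' as idx 4
Step 5: w='aaa' (idx 3), next='c' -> output (3, 'c'), add 'aaac' as idx 5
Step 6: w='a' (idx 1), end of input -> output (1, '')


Encoded: [(0, 'a'), (1, 'a'), (2, 'a'), (2, 'c'), (3, 'c'), (1, '')]


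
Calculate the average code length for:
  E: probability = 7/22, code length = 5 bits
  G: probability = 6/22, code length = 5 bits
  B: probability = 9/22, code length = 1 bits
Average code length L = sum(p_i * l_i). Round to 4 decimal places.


Weighted contributions p_i * l_i:
  E: (7/22) * 5 = 35/22
  G: (6/22) * 5 = 30/22
  B: (9/22) * 1 = 9/22
Sum = (35 + 30 + 9)/22 = 74/22

L = 74/22 = 3.3636 bits/symbol
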